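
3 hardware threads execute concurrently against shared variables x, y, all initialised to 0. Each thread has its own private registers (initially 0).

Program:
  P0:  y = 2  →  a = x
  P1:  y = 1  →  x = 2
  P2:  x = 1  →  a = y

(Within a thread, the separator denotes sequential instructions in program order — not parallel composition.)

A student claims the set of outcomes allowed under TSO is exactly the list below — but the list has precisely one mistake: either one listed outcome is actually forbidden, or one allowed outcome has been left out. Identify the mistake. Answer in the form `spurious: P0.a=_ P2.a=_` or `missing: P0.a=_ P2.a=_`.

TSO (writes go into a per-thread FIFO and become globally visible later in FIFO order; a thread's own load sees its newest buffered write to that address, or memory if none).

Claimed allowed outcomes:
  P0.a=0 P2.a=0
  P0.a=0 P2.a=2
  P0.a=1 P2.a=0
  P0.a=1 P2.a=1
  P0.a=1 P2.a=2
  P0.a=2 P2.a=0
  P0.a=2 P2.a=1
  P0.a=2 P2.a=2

outcome vector order: (P0.a,P2.a)
TSO: 9 outcomes — {<0 0>; <0 1>; <0 2>; <1 0>; <1 1>; <1 2>; <2 0>; <2 1>; <2 2>}
TSO∖claimed = {<0 1>}

missing: P0.a=0 P2.a=1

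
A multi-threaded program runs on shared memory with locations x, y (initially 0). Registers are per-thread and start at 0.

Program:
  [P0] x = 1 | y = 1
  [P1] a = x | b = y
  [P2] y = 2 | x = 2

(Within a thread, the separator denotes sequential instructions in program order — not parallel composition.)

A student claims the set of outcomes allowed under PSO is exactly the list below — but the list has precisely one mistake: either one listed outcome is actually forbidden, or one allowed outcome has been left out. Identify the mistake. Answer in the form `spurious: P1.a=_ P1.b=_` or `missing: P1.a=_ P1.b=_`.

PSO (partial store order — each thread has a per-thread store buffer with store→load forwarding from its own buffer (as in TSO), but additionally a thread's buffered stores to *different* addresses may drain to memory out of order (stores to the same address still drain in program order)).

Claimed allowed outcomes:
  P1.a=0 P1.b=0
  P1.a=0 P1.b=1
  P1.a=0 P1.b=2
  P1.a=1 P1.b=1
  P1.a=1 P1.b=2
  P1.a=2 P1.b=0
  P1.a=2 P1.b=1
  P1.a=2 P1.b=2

outcome vector order: (P1.a,P1.b)
PSO: 9 outcomes — {0/0, 0/1, 0/2, 1/0, 1/1, 1/2, 2/0, 2/1, 2/2}
PSO∖claimed = {1/0}

missing: P1.a=1 P1.b=0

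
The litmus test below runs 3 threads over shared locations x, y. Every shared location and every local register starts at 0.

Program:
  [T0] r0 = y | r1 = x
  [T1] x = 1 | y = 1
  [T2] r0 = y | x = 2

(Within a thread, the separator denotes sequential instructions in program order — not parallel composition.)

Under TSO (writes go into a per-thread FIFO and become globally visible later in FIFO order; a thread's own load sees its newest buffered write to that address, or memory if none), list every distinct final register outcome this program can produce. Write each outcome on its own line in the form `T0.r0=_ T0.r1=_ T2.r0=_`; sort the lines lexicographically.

T0.r0=0 T0.r1=0 T2.r0=0
T0.r0=0 T0.r1=0 T2.r0=1
T0.r0=0 T0.r1=1 T2.r0=0
T0.r0=0 T0.r1=1 T2.r0=1
T0.r0=0 T0.r1=2 T2.r0=0
T0.r0=0 T0.r1=2 T2.r0=1
T0.r0=1 T0.r1=1 T2.r0=0
T0.r0=1 T0.r1=1 T2.r0=1
T0.r0=1 T0.r1=2 T2.r0=0
T0.r0=1 T0.r1=2 T2.r0=1

outcome vector order: (T0.r0,T0.r1,T2.r0)
|TSO outcomes| = 10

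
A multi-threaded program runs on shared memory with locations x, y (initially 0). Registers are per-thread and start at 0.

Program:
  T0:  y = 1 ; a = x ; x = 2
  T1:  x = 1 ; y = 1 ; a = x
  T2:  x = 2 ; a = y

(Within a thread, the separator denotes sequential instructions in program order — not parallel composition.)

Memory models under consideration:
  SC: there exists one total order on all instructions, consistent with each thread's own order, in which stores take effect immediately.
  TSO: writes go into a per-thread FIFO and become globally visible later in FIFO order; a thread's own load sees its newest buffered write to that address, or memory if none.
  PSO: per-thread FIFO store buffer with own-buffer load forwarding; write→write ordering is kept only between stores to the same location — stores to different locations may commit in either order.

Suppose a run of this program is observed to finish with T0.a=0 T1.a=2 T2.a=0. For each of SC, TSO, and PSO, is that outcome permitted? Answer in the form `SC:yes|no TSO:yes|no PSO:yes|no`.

outcome vector order: (T0.a,T1.a,T2.a)
SC: 10 outcomes — {(0,1,1) (0,2,1) (1,1,0) (1,1,1) (1,2,0) (1,2,1) (2,1,0) (2,1,1) (2,2,0) (2,2,1)}
TSO: 12 outcomes — {(0,1,0) (0,1,1) (0,2,0) (0,2,1) (1,1,0) (1,1,1) (1,2,0) (1,2,1) (2,1,0) (2,1,1) (2,2,0) (2,2,1)}
PSO: 12 outcomes — {(0,1,0) (0,1,1) (0,2,0) (0,2,1) (1,1,0) (1,1,1) (1,2,0) (1,2,1) (2,1,0) (2,1,1) (2,2,0) (2,2,1)}
target (0,2,0) ∈ {TSO,PSO}

SC:no TSO:yes PSO:yes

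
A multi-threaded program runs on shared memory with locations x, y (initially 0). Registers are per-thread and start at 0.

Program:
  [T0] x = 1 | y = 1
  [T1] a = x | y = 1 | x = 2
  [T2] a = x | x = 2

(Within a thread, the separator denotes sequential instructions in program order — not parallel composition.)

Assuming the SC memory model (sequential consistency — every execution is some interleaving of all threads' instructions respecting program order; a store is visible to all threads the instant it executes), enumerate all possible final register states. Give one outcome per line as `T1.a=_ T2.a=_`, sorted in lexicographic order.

outcome vector order: (T1.a,T2.a)
|SC outcomes| = 8

T1.a=0 T2.a=0
T1.a=0 T2.a=1
T1.a=0 T2.a=2
T1.a=1 T2.a=0
T1.a=1 T2.a=1
T1.a=1 T2.a=2
T1.a=2 T2.a=0
T1.a=2 T2.a=1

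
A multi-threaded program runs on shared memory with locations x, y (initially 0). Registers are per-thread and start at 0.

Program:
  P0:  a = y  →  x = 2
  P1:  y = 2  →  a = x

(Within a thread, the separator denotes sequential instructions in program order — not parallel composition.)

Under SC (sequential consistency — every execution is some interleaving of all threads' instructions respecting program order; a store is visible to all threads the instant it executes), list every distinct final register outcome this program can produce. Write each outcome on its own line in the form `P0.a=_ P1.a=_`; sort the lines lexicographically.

outcome vector order: (P0.a,P1.a)
|SC outcomes| = 4

P0.a=0 P1.a=0
P0.a=0 P1.a=2
P0.a=2 P1.a=0
P0.a=2 P1.a=2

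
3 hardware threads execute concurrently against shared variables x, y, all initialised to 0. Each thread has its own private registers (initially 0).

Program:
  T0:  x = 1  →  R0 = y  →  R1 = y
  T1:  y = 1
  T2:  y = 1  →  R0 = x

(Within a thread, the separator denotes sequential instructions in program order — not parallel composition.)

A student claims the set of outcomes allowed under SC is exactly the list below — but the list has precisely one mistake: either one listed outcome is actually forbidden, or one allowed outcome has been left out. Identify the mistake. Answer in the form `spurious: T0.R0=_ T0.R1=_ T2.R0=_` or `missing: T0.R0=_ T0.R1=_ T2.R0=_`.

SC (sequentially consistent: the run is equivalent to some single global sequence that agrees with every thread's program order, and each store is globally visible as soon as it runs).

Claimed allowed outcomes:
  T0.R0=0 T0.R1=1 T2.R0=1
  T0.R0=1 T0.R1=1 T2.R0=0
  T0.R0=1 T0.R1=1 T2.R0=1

missing: T0.R0=0 T0.R1=0 T2.R0=1

outcome vector order: (T0.R0,T0.R1,T2.R0)
SC: 4 outcomes — {0/0/1, 0/1/1, 1/1/0, 1/1/1}
SC∖claimed = {0/0/1}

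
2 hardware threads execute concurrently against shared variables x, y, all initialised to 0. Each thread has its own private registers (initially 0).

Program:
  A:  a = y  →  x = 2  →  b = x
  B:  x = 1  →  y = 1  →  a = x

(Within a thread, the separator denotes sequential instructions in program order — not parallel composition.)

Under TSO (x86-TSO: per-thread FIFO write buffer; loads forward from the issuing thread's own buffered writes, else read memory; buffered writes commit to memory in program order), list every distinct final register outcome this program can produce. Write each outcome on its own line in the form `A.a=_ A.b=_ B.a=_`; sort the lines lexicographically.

outcome vector order: (A.a,A.b,B.a)
|TSO outcomes| = 5

A.a=0 A.b=1 B.a=1
A.a=0 A.b=2 B.a=1
A.a=0 A.b=2 B.a=2
A.a=1 A.b=2 B.a=1
A.a=1 A.b=2 B.a=2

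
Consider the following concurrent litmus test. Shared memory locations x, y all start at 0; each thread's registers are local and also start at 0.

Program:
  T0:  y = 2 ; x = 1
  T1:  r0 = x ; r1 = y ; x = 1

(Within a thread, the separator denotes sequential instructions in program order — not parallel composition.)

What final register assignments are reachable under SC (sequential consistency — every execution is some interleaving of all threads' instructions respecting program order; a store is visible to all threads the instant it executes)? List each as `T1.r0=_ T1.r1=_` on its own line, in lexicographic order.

T1.r0=0 T1.r1=0
T1.r0=0 T1.r1=2
T1.r0=1 T1.r1=2

outcome vector order: (T1.r0,T1.r1)
|SC outcomes| = 3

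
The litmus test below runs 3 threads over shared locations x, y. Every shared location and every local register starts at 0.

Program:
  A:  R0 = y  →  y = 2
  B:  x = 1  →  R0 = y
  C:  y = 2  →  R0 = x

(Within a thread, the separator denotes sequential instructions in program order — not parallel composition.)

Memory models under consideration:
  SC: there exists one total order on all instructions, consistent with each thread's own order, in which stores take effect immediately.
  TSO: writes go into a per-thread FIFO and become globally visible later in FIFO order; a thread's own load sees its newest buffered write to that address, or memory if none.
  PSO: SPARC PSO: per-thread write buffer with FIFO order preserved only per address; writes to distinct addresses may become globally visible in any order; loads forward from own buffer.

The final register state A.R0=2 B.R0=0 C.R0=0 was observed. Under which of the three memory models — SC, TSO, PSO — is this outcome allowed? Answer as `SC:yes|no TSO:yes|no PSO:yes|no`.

outcome vector order: (A.R0,B.R0,C.R0)
under SC → 0/0/1, 0/2/0, 0/2/1, 2/0/1, 2/2/0, 2/2/1
under TSO → 0/0/0, 0/0/1, 0/2/0, 0/2/1, 2/0/0, 2/0/1, 2/2/0, 2/2/1
under PSO → 0/0/0, 0/0/1, 0/2/0, 0/2/1, 2/0/0, 2/0/1, 2/2/0, 2/2/1
target 2/0/0 ∈ {TSO,PSO}

SC:no TSO:yes PSO:yes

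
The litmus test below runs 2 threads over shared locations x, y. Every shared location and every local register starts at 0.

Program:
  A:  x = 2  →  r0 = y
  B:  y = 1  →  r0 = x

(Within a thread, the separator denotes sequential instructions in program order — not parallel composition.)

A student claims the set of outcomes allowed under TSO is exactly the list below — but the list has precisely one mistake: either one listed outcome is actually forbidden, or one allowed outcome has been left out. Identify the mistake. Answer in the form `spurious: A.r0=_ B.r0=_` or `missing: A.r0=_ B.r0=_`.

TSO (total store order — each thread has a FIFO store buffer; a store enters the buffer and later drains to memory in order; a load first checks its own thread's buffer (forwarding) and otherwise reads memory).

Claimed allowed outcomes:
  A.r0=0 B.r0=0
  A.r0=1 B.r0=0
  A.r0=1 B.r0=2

missing: A.r0=0 B.r0=2

outcome vector order: (A.r0,B.r0)
TSO: 4 outcomes — {00; 02; 10; 12}
TSO∖claimed = {02}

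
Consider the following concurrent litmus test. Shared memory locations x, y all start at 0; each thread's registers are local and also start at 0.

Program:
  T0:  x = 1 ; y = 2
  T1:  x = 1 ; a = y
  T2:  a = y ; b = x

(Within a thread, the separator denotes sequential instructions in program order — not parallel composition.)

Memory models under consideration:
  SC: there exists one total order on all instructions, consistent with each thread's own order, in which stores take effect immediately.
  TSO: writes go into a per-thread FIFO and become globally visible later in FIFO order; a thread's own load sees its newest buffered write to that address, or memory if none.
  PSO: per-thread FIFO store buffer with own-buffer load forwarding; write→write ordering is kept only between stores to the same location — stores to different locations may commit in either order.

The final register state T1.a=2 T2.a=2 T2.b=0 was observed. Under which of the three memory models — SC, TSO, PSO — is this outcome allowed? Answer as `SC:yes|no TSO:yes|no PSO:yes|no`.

outcome vector order: (T1.a,T2.a,T2.b)
SC (6): (0,0,0), (0,0,1), (0,2,1), (2,0,0), (2,0,1), (2,2,1)
TSO (6): (0,0,0), (0,0,1), (0,2,1), (2,0,0), (2,0,1), (2,2,1)
PSO (8): (0,0,0), (0,0,1), (0,2,0), (0,2,1), (2,0,0), (2,0,1), (2,2,0), (2,2,1)
target (2,2,0) ∈ {PSO}

SC:no TSO:no PSO:yes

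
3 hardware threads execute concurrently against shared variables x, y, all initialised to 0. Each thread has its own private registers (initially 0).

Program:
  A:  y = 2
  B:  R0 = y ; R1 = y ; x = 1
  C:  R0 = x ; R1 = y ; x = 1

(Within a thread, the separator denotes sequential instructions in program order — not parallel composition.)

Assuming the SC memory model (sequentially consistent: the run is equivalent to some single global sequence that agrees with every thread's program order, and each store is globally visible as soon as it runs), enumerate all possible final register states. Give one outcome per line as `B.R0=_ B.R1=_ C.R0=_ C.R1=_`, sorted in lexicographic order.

B.R0=0 B.R1=0 C.R0=0 C.R1=0
B.R0=0 B.R1=0 C.R0=0 C.R1=2
B.R0=0 B.R1=0 C.R0=1 C.R1=0
B.R0=0 B.R1=0 C.R0=1 C.R1=2
B.R0=0 B.R1=2 C.R0=0 C.R1=0
B.R0=0 B.R1=2 C.R0=0 C.R1=2
B.R0=0 B.R1=2 C.R0=1 C.R1=2
B.R0=2 B.R1=2 C.R0=0 C.R1=0
B.R0=2 B.R1=2 C.R0=0 C.R1=2
B.R0=2 B.R1=2 C.R0=1 C.R1=2

outcome vector order: (B.R0,B.R1,C.R0,C.R1)
|SC outcomes| = 10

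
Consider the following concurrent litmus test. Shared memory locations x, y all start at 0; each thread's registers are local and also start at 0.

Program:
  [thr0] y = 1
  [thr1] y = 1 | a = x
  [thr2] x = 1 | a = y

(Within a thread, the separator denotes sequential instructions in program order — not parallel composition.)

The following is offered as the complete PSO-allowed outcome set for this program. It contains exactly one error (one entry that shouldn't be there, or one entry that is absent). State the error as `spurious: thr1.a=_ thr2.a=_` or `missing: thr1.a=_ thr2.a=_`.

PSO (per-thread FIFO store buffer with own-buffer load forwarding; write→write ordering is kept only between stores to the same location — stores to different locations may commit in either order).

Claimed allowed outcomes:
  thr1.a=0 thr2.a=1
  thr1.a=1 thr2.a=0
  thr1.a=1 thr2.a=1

outcome vector order: (thr1.a,thr2.a)
PSO (4): 00 01 10 11
PSO∖claimed = {00}

missing: thr1.a=0 thr2.a=0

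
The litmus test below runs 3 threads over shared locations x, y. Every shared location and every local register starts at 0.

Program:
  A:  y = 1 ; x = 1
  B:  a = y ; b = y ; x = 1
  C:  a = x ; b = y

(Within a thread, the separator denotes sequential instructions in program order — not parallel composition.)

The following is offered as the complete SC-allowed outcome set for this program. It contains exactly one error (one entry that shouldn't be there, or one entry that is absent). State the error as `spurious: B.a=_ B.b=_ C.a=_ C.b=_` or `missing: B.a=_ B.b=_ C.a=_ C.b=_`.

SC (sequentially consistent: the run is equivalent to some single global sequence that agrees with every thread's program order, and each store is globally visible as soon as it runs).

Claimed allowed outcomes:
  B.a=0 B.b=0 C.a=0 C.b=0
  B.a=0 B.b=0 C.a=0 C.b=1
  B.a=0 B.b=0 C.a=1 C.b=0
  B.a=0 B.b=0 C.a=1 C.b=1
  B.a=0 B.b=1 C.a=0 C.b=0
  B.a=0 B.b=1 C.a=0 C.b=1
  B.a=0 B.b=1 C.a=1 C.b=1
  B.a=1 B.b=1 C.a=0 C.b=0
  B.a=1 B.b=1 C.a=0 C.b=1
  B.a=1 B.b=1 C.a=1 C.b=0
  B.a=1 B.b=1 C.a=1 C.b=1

outcome vector order: (B.a,B.b,C.a,C.b)
SC: 10 outcomes — {0000; 0001; 0010; 0011; 0100; 0101; 0111; 1100; 1101; 1111}
claimed∖SC = {1110}

spurious: B.a=1 B.b=1 C.a=1 C.b=0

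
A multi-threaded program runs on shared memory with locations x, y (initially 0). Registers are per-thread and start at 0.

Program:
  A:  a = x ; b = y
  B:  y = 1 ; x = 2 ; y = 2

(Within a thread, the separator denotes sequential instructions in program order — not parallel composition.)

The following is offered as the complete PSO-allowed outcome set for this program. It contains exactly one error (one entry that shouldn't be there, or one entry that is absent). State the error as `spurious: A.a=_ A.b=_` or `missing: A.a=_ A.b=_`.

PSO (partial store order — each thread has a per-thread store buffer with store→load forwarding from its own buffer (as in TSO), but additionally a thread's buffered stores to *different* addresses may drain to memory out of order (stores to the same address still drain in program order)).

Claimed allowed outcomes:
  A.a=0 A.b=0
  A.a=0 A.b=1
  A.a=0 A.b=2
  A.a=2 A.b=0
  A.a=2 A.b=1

outcome vector order: (A.a,A.b)
under PSO → <0 0> <0 1> <0 2> <2 0> <2 1> <2 2>
PSO∖claimed = {<2 2>}

missing: A.a=2 A.b=2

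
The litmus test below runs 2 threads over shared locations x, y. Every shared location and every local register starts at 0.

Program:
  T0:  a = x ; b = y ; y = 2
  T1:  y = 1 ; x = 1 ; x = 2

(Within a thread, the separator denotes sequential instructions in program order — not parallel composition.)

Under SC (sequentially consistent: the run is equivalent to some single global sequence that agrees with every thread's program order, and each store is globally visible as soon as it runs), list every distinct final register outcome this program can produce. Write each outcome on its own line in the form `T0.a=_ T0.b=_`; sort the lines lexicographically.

T0.a=0 T0.b=0
T0.a=0 T0.b=1
T0.a=1 T0.b=1
T0.a=2 T0.b=1

outcome vector order: (T0.a,T0.b)
|SC outcomes| = 4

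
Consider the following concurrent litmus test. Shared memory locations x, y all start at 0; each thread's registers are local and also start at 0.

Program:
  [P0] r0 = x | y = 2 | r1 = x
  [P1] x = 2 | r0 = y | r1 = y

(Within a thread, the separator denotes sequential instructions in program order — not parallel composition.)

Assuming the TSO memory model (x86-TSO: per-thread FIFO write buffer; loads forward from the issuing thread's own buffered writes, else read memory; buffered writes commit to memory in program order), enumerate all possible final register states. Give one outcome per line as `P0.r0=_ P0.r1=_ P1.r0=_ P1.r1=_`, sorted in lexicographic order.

outcome vector order: (P0.r0,P0.r1,P1.r0,P1.r1)
|TSO outcomes| = 9

P0.r0=0 P0.r1=0 P1.r0=0 P1.r1=0
P0.r0=0 P0.r1=0 P1.r0=0 P1.r1=2
P0.r0=0 P0.r1=0 P1.r0=2 P1.r1=2
P0.r0=0 P0.r1=2 P1.r0=0 P1.r1=0
P0.r0=0 P0.r1=2 P1.r0=0 P1.r1=2
P0.r0=0 P0.r1=2 P1.r0=2 P1.r1=2
P0.r0=2 P0.r1=2 P1.r0=0 P1.r1=0
P0.r0=2 P0.r1=2 P1.r0=0 P1.r1=2
P0.r0=2 P0.r1=2 P1.r0=2 P1.r1=2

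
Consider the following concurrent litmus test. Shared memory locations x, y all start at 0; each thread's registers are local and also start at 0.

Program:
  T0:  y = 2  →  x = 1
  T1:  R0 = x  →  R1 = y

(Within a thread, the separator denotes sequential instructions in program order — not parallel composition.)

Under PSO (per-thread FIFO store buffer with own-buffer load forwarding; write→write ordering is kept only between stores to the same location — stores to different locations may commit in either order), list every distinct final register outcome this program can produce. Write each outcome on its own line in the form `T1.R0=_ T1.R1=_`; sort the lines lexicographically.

outcome vector order: (T1.R0,T1.R1)
|PSO outcomes| = 4

T1.R0=0 T1.R1=0
T1.R0=0 T1.R1=2
T1.R0=1 T1.R1=0
T1.R0=1 T1.R1=2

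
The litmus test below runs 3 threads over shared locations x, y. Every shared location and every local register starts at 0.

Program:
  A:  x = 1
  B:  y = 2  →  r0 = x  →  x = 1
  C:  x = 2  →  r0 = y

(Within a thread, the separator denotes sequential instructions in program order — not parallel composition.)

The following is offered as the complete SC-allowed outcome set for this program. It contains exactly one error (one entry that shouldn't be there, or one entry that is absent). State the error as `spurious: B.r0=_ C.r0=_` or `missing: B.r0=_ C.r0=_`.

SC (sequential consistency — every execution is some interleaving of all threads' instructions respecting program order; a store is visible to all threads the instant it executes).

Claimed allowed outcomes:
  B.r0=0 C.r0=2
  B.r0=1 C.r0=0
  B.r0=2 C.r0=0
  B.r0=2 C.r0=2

missing: B.r0=1 C.r0=2

outcome vector order: (B.r0,C.r0)
SC: 5 outcomes — {(0,2) (1,0) (1,2) (2,0) (2,2)}
SC∖claimed = {(1,2)}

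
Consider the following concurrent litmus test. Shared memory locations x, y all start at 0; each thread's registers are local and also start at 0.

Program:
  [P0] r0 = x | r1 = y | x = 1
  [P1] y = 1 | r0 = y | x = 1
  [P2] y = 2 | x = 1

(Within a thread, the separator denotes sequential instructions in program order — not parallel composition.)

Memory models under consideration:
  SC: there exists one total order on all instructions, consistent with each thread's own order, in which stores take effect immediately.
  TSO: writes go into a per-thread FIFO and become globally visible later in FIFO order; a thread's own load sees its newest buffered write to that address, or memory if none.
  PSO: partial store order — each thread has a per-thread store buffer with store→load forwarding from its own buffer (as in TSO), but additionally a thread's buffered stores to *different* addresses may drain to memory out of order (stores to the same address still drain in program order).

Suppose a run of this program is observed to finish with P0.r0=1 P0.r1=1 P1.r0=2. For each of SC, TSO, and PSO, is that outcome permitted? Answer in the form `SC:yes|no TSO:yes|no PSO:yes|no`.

outcome vector order: (P0.r0,P0.r1,P1.r0)
SC: 9 outcomes — {<0 0 1>; <0 0 2>; <0 1 1>; <0 1 2>; <0 2 1>; <0 2 2>; <1 1 1>; <1 2 1>; <1 2 2>}
TSO: 9 outcomes — {<0 0 1>; <0 0 2>; <0 1 1>; <0 1 2>; <0 2 1>; <0 2 2>; <1 1 1>; <1 2 1>; <1 2 2>}
PSO: 12 outcomes — {<0 0 1>; <0 0 2>; <0 1 1>; <0 1 2>; <0 2 1>; <0 2 2>; <1 0 1>; <1 0 2>; <1 1 1>; <1 1 2>; <1 2 1>; <1 2 2>}
target <1 1 2> ∈ {PSO}

SC:no TSO:no PSO:yes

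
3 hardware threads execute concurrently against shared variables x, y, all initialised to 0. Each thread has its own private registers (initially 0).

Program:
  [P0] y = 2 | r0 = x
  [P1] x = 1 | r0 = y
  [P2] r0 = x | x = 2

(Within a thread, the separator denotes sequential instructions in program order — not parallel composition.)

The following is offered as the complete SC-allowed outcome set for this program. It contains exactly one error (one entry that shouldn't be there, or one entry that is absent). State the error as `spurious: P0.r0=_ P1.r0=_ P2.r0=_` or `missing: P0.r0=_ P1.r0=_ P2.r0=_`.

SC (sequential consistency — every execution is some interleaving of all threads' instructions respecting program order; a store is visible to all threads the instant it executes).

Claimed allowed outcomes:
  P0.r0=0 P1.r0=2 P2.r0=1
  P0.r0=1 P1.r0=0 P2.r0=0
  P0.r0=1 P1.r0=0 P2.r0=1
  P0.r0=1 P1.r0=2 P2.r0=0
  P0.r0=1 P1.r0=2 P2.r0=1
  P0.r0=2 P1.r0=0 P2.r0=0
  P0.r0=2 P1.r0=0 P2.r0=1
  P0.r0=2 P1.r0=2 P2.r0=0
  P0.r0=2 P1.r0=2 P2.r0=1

outcome vector order: (P0.r0,P1.r0,P2.r0)
under SC → (0,2,0); (0,2,1); (1,0,0); (1,0,1); (1,2,0); (1,2,1); (2,0,0); (2,0,1); (2,2,0); (2,2,1)
SC∖claimed = {(0,2,0)}

missing: P0.r0=0 P1.r0=2 P2.r0=0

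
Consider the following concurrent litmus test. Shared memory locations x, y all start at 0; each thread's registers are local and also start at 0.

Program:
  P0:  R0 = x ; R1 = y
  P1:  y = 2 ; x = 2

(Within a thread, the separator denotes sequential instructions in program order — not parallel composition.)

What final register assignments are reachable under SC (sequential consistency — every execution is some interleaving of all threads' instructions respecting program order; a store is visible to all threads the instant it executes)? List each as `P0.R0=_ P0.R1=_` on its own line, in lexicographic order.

outcome vector order: (P0.R0,P0.R1)
|SC outcomes| = 3

P0.R0=0 P0.R1=0
P0.R0=0 P0.R1=2
P0.R0=2 P0.R1=2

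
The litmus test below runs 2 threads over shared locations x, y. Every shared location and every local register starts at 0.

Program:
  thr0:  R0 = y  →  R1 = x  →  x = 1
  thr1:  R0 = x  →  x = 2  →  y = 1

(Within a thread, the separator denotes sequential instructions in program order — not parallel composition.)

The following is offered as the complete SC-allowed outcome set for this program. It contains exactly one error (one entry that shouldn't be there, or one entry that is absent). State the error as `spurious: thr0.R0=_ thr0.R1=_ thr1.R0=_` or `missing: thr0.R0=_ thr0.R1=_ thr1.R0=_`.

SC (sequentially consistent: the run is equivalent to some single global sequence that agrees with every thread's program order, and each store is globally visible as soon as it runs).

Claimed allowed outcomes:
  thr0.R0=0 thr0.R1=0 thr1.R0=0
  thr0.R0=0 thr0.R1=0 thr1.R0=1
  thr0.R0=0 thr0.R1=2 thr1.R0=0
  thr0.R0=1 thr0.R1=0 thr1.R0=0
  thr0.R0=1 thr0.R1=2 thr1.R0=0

outcome vector order: (thr0.R0,thr0.R1,thr1.R0)
under SC → <0 0 0>; <0 0 1>; <0 2 0>; <1 2 0>
claimed∖SC = {<1 0 0>}

spurious: thr0.R0=1 thr0.R1=0 thr1.R0=0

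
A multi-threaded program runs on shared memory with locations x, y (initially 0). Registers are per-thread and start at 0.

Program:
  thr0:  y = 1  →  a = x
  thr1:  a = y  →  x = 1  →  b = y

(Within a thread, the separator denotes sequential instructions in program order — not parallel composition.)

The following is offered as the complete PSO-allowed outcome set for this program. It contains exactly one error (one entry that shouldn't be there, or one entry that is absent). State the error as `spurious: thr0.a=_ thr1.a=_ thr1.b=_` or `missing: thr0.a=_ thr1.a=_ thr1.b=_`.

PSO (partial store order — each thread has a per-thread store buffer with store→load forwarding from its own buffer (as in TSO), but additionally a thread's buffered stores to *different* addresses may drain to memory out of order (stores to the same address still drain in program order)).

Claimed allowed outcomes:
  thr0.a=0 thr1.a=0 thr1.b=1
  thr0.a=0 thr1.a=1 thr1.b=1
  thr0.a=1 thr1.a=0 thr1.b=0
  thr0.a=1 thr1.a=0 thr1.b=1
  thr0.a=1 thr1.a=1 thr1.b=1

outcome vector order: (thr0.a,thr1.a,thr1.b)
[PSO] allowed = {0/0/0, 0/0/1, 0/1/1, 1/0/0, 1/0/1, 1/1/1}
PSO∖claimed = {0/0/0}

missing: thr0.a=0 thr1.a=0 thr1.b=0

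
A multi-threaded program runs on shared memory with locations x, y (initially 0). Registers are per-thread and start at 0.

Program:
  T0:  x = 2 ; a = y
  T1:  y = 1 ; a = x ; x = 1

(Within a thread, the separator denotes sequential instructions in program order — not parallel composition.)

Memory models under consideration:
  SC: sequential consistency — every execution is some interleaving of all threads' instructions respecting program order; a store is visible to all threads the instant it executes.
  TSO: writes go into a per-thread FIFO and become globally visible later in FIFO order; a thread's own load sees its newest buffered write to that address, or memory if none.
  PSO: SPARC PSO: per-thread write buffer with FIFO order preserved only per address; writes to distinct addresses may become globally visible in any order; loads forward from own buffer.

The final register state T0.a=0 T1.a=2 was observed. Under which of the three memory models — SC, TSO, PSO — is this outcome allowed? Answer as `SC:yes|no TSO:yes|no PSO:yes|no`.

SC:yes TSO:yes PSO:yes

outcome vector order: (T0.a,T1.a)
under SC → <0 2>, <1 0>, <1 2>
under TSO → <0 0>, <0 2>, <1 0>, <1 2>
under PSO → <0 0>, <0 2>, <1 0>, <1 2>
target <0 2> ∈ {SC,TSO,PSO}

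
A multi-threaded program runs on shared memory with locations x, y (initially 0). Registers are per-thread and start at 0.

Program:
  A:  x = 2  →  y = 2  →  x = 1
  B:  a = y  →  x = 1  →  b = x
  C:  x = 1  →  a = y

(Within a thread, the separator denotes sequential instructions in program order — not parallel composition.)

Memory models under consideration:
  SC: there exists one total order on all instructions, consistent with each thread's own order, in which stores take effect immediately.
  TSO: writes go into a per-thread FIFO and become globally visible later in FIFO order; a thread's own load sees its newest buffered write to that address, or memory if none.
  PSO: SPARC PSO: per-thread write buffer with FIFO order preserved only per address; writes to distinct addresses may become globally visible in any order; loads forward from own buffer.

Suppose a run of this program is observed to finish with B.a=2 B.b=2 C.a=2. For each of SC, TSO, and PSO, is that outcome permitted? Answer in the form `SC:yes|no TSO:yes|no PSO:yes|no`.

outcome vector order: (B.a,B.b,C.a)
SC: 6 outcomes — {010 012 020 022 210 212}
TSO: 6 outcomes — {010 012 020 022 210 212}
PSO: 8 outcomes — {010 012 020 022 210 212 220 222}
target 222 ∈ {PSO}

SC:no TSO:no PSO:yes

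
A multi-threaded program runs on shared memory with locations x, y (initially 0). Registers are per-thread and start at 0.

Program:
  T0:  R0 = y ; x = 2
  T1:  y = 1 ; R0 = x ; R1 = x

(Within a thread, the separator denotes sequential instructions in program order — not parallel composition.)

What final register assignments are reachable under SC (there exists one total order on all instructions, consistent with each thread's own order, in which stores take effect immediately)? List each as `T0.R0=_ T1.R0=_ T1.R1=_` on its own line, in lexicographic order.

T0.R0=0 T1.R0=0 T1.R1=0
T0.R0=0 T1.R0=0 T1.R1=2
T0.R0=0 T1.R0=2 T1.R1=2
T0.R0=1 T1.R0=0 T1.R1=0
T0.R0=1 T1.R0=0 T1.R1=2
T0.R0=1 T1.R0=2 T1.R1=2

outcome vector order: (T0.R0,T1.R0,T1.R1)
|SC outcomes| = 6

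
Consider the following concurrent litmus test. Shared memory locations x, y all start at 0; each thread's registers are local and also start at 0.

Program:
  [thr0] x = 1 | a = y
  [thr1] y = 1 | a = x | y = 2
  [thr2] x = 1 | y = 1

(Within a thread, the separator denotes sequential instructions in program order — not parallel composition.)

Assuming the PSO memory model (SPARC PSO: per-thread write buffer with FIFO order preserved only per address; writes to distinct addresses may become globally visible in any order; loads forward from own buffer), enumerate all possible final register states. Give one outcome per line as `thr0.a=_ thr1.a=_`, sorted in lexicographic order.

thr0.a=0 thr1.a=0
thr0.a=0 thr1.a=1
thr0.a=1 thr1.a=0
thr0.a=1 thr1.a=1
thr0.a=2 thr1.a=0
thr0.a=2 thr1.a=1

outcome vector order: (thr0.a,thr1.a)
|PSO outcomes| = 6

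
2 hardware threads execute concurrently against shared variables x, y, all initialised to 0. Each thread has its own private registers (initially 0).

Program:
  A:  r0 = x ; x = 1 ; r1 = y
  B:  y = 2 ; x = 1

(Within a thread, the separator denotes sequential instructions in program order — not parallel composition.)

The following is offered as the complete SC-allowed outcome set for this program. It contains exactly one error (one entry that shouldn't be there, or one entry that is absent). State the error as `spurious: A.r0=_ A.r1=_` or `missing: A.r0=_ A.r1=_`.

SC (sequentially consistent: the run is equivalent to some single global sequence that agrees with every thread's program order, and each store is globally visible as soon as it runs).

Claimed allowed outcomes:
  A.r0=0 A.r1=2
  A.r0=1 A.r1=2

outcome vector order: (A.r0,A.r1)
SC (3): (0,0); (0,2); (1,2)
SC∖claimed = {(0,0)}

missing: A.r0=0 A.r1=0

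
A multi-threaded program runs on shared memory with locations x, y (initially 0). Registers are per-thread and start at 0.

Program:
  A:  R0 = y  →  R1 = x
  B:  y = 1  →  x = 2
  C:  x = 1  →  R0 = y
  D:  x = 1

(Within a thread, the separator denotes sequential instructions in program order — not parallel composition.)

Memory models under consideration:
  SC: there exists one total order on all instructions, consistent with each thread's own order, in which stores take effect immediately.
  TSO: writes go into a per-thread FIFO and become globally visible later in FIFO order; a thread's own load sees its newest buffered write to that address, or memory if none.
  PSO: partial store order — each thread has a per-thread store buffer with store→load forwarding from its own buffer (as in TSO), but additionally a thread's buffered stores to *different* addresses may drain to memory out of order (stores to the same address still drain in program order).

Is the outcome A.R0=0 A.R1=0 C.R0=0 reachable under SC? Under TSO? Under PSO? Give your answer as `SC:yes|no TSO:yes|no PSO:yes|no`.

SC:yes TSO:yes PSO:yes

outcome vector order: (A.R0,A.R1,C.R0)
SC: 11 outcomes — {(0,0,0); (0,0,1); (0,1,0); (0,1,1); (0,2,0); (0,2,1); (1,0,1); (1,1,0); (1,1,1); (1,2,0); (1,2,1)}
TSO: 12 outcomes — {(0,0,0); (0,0,1); (0,1,0); (0,1,1); (0,2,0); (0,2,1); (1,0,0); (1,0,1); (1,1,0); (1,1,1); (1,2,0); (1,2,1)}
PSO: 12 outcomes — {(0,0,0); (0,0,1); (0,1,0); (0,1,1); (0,2,0); (0,2,1); (1,0,0); (1,0,1); (1,1,0); (1,1,1); (1,2,0); (1,2,1)}
target (0,0,0) ∈ {SC,TSO,PSO}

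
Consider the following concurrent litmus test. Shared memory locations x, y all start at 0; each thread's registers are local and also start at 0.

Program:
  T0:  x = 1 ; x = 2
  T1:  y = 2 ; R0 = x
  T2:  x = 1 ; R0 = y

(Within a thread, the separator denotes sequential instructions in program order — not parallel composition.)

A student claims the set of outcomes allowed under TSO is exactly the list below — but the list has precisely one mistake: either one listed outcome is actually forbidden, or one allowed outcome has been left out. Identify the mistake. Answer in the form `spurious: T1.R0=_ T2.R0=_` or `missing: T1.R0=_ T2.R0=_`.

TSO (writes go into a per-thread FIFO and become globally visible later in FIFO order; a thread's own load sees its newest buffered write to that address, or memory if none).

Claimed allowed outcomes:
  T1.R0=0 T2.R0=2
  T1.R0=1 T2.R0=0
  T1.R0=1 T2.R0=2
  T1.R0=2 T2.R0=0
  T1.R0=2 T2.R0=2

missing: T1.R0=0 T2.R0=0

outcome vector order: (T1.R0,T2.R0)
under TSO → <0 0>, <0 2>, <1 0>, <1 2>, <2 0>, <2 2>
TSO∖claimed = {<0 0>}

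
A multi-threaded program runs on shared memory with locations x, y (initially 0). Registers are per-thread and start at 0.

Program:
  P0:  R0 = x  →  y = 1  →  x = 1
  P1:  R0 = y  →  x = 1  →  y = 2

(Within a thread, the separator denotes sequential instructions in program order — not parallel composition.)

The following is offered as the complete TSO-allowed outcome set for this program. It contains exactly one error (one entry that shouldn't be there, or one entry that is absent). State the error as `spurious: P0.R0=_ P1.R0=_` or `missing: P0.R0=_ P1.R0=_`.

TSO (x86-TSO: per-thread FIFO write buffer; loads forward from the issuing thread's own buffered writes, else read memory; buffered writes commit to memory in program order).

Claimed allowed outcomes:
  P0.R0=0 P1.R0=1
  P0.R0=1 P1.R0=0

outcome vector order: (P0.R0,P1.R0)
TSO: 3 outcomes — {<0 0>; <0 1>; <1 0>}
TSO∖claimed = {<0 0>}

missing: P0.R0=0 P1.R0=0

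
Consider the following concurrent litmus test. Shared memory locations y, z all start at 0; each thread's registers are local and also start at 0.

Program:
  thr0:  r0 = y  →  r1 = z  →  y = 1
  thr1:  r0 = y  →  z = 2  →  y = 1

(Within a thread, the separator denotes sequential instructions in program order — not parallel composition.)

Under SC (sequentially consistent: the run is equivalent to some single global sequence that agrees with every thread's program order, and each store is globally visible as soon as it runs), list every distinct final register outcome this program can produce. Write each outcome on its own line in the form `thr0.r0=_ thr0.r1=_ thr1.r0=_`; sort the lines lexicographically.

thr0.r0=0 thr0.r1=0 thr1.r0=0
thr0.r0=0 thr0.r1=0 thr1.r0=1
thr0.r0=0 thr0.r1=2 thr1.r0=0
thr0.r0=1 thr0.r1=2 thr1.r0=0

outcome vector order: (thr0.r0,thr0.r1,thr1.r0)
|SC outcomes| = 4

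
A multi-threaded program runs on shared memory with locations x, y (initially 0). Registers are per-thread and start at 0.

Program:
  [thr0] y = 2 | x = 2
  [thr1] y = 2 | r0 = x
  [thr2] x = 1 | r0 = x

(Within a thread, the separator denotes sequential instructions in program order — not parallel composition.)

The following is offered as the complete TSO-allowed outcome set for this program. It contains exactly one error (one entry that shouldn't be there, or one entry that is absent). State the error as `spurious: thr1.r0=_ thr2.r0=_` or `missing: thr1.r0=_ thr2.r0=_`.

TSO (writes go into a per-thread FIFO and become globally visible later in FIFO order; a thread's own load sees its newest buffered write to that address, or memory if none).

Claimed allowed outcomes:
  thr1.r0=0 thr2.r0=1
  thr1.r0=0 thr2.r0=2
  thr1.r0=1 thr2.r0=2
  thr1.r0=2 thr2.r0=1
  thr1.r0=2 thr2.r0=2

outcome vector order: (thr1.r0,thr2.r0)
under TSO → 0/1, 0/2, 1/1, 1/2, 2/1, 2/2
TSO∖claimed = {1/1}

missing: thr1.r0=1 thr2.r0=1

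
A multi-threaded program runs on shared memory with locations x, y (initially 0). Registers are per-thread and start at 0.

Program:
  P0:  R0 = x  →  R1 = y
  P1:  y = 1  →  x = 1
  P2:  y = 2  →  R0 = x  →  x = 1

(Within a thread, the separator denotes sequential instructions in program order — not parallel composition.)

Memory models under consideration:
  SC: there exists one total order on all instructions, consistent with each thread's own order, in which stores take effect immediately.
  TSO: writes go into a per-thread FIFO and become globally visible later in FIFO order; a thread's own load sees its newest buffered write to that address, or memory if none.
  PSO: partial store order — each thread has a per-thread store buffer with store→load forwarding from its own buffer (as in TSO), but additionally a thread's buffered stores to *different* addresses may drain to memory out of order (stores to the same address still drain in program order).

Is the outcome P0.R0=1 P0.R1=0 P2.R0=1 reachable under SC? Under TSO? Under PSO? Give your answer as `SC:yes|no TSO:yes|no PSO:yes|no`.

outcome vector order: (P0.R0,P0.R1,P2.R0)
SC: 10 outcomes — {000, 001, 010, 011, 020, 021, 110, 111, 120, 121}
TSO: 10 outcomes — {000, 001, 010, 011, 020, 021, 110, 111, 120, 121}
PSO: 12 outcomes — {000, 001, 010, 011, 020, 021, 100, 101, 110, 111, 120, 121}
target 101 ∈ {PSO}

SC:no TSO:no PSO:yes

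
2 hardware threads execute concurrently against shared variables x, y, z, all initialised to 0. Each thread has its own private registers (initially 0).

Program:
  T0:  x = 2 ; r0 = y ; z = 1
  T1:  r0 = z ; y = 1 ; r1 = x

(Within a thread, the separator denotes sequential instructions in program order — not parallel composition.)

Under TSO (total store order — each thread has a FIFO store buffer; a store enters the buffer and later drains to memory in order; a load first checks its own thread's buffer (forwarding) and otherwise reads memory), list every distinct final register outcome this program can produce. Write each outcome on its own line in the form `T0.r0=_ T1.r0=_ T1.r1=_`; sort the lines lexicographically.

outcome vector order: (T0.r0,T1.r0,T1.r1)
|TSO outcomes| = 5

T0.r0=0 T1.r0=0 T1.r1=0
T0.r0=0 T1.r0=0 T1.r1=2
T0.r0=0 T1.r0=1 T1.r1=2
T0.r0=1 T1.r0=0 T1.r1=0
T0.r0=1 T1.r0=0 T1.r1=2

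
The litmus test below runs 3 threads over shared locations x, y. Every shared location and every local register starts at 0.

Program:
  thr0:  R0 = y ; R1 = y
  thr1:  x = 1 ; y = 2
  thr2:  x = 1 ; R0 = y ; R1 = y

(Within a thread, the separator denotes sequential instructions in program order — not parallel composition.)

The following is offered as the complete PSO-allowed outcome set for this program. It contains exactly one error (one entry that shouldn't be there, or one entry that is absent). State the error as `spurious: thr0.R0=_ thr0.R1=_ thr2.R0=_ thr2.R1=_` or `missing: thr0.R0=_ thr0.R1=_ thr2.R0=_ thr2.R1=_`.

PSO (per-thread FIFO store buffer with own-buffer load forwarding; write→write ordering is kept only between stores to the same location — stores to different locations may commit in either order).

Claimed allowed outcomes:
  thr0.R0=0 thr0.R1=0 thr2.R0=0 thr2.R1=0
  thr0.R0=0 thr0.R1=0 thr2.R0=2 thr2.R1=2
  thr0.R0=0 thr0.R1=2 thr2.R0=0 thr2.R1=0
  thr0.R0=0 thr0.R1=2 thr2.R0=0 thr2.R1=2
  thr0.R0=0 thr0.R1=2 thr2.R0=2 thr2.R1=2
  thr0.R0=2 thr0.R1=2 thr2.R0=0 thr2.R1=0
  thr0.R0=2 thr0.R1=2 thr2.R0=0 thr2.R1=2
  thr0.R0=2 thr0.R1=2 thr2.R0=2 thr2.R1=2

outcome vector order: (thr0.R0,thr0.R1,thr2.R0,thr2.R1)
[PSO] allowed = {<0 0 0 0>; <0 0 0 2>; <0 0 2 2>; <0 2 0 0>; <0 2 0 2>; <0 2 2 2>; <2 2 0 0>; <2 2 0 2>; <2 2 2 2>}
PSO∖claimed = {<0 0 0 2>}

missing: thr0.R0=0 thr0.R1=0 thr2.R0=0 thr2.R1=2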